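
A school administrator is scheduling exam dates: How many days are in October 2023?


Month: October
Year: 2023
October is a 31-day month
Total: 31 days

31


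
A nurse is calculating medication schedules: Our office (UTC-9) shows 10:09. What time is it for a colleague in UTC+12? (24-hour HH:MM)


Local time: 10:09 at UTC-9 (offset -9h)
Target zone: UTC+12 (offset 12h)
Difference: 12 - (-9) = 21 hours
Calculation: 10 + (21) = 31
Wraparound: (31) mod 24 = 7
Result: 07:09

07:09


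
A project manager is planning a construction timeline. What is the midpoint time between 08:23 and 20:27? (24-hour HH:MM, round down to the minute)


Start time: 08:23 = 503 minutes from midnight
End time: 20:27 = 1227 minutes from midnight
Sum: 503 + 1227 = 1730
Midpoint: 1730 / 2 = 865 minutes
Convert: 865 / 60 = 14 hours, 25 minutes
Result: 14:25

14:25


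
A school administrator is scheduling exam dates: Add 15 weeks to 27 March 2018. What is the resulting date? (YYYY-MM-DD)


Start: 2018-03-27
Weeks to add: 15
Convert to days: 15 x 7 = 105 days
Add 105 days to 2018-03-27
Result: 2018-07-10

2018-07-10


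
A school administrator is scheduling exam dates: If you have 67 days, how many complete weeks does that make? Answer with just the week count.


Total days: 67
Days per week: 7
Division: 67 / 7 = 9 remainder 4
Complete weeks: 9
Remaining days: 4

9


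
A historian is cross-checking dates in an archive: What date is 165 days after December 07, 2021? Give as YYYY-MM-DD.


Start: 2021-12-07
Adding 165 days
Days remaining in December: 24
After December: 141 days still to add
January 2022: 31 days, 110 remaining
February 2022: 28 days, 82 remaining
March 2022: 31 days, 51 remaining
April 2022: 30 days, 21 remaining
Result: 2022-05-21

2022-05-21


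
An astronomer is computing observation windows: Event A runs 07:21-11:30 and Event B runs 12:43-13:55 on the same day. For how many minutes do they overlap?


Interval A: [441, 690] minutes from midnight
Interval B: [763, 835] minutes from midnight
Overlap start = max(441, 763) = 763
Overlap end = min(690, 835) = 690
End <= start, so the intervals do not overlap: 0 minutes

0


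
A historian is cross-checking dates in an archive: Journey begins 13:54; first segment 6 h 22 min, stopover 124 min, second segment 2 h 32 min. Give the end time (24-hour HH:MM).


Depart: 13:54
Leg 1: +382 min -> 20:16
Layover: +124 min -> 22:20
Leg 2: +152 min -> 00:52
Total travel: 658 minutes = 10h 58m
Arrival: 00:52

00:52


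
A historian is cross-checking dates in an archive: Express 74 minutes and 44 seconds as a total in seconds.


Minutes: 74
Seconds: 44
Convert minutes to seconds: 74 x 60 = 4440
Add remaining seconds: 4440 + 44 = 4484

4484


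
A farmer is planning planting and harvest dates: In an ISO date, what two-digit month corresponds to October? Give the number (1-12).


Calendar month order:
9. September
10. October <--
11. November
October is month number 10

10


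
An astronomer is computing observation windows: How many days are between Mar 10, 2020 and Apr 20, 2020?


Start date: 2020-03-10
End date: 2020-04-20
Mar 2020: +22 days
Apr 2020: +19 days
Total: 41 days

41


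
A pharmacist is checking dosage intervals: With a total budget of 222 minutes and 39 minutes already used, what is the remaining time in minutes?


Total budget: 222 minutes
Time used: 39 minutes
Remaining: 222 - 39 = 183 minutes
Percent used: 17.6%
Percent remaining: 82.4%

183


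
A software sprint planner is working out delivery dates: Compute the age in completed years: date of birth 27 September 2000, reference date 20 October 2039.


Birth: 2000-09-27
Reference: 2039-10-20
Year difference: 2039 - 2000 = 39
Has birthday (09-27) occurred by 10-20? Yes
Age in full years: 39

39


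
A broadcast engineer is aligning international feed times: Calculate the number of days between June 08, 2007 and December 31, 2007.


Start: June 08, 2007
End: December 31, 2007
Days left in June: 22
July: 31
August: 31
September: 30
October: 31
... plus remaining months
Sum of remaining months: 184
Total: 22 + 184 = 206

206


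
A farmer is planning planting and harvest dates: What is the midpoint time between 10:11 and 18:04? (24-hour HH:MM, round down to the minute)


Start time: 10:11 = 611 minutes from midnight
End time: 18:04 = 1084 minutes from midnight
Sum: 611 + 1084 = 1695
Midpoint: 1695 / 2 = 847 minutes
Convert: 847 / 60 = 14 hours, 7 minutes
Result: 14:07

14:07


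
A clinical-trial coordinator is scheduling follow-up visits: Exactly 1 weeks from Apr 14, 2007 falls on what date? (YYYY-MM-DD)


Start: 2007-04-14
Weeks to add: 1
Convert to days: 1 x 7 = 7 days
Add 7 days to 2007-04-14
Result: 2007-04-21

2007-04-21


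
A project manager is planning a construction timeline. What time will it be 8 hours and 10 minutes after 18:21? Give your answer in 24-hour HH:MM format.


Start time: 18:21
Adding: 8 hours 10 minutes
Minutes: 21 + 10 = 31
Hours: 18 + 8 + 0 = 26
Hour wraparound: 26 mod 24 = 2
Result: 02:31

02:31


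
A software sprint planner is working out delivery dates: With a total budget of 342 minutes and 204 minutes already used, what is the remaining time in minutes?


Total budget: 342 minutes
Time used: 204 minutes
Remaining: 342 - 204 = 138 minutes
Percent used: 59.6%
Percent remaining: 40.4%

138


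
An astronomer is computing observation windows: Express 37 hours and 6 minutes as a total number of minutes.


Hours: 37
Extra minutes: 6
Minutes per hour: 60
Hours to minutes: 37 x 60 = 2220
Total: 2220 + 6 = 2226

2226


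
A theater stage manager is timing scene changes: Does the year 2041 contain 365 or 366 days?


Year: 2041
Check leap year rules:
Divisible by 4? No
2041 is not a leap year
Days: 365

365


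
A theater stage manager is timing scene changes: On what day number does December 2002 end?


Month: December
Year: 2002
December is a 31-day month
Total: 31 days

31


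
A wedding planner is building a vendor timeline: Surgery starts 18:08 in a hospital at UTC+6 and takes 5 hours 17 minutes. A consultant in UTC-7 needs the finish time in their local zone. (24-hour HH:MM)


Start: 18:08 in UTC+6
Step 1 - add duration:
  minutes: 8 + 17 = 25
  hours: 18 + 5 + 0 = 23
  end in UTC+6: 23:25
Step 2 - convert UTC+6 -> UTC-7:
  offset difference: -7 - (6) = -13 hours
  23 + (-13) = 10 -> mod 24 = 10
Result: 10:25 in UTC-7

10:25


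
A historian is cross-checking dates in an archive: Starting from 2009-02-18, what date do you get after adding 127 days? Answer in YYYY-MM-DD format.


Start: 2009-02-18
Adding 127 days
Days remaining in February: 10
After February: 117 days still to add
March 2009: 31 days, 86 remaining
April 2009: 30 days, 56 remaining
May 2009: 31 days, 25 remaining
June 2009 has 30 days, need 25
Result: 2009-06-25

2009-06-25


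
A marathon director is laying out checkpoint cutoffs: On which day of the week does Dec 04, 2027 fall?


Date: 2027-12-04
January 1, 2027 is a Friday
Day of year: 338
Offset from Jan 1: 337 days
337 mod 7 = 1
Result: Saturday

Saturday


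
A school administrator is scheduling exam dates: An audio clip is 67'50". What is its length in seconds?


Minutes: 67
Seconds: 50
Convert minutes to seconds: 67 x 60 = 4020
Add remaining seconds: 4020 + 50 = 4070

4070


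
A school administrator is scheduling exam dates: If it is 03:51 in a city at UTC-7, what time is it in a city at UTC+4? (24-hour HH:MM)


Local time: 03:51 at UTC-7 (offset -7h)
Target zone: UTC+4 (offset 4h)
Difference: 4 - (-7) = 11 hours
Calculation: 3 + (11) = 14
Result: 14:51

14:51


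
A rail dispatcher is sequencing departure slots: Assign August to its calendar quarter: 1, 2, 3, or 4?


Month: August (month 8)
Q1: January-March (months 1-3)
Q2: April-June (months 4-6)
Q3: July-September (months 7-9)
Q4: October-December (months 10-12)
Month 8 falls in Q3

3


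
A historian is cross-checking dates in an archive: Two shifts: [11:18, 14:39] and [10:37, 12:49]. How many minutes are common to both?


Interval A: [678, 879] minutes from midnight
Interval B: [637, 769] minutes from midnight
Overlap start = max(678, 637) = 678
Overlap end = min(879, 769) = 769
Overlap = 769 - 678 = 91 minutes

91


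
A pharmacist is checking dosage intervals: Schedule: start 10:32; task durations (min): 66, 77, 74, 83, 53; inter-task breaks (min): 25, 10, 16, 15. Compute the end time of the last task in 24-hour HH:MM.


Start: 10:32 = 632 min from midnight
  after task 1 (66 min): 11:38
  after break (25 min): 12:03
  after task 2 (77 min): 13:20
  after break (10 min): 13:30
  after task 3 (74 min): 14:44
  after break (16 min): 15:00
  after task 4 (83 min): 16:23
  after break (15 min): 16:38
  after task 5 (53 min): 17:31
Total elapsed: 419 minutes
End time: 17:31

17:31


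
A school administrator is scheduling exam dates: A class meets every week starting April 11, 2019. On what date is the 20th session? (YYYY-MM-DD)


First occurrence: 2019-04-11 (occurrence 1)
Each occurrence is 7 days after the previous.
Occurrence 20 is 19 weeks after the first.
19 weeks = 133 days
2019-04-11 + 133 days = 2019-08-22

2019-08-22


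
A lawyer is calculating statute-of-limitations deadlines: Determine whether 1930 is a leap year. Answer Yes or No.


Year: 1930
Divisible by 4? 1930 / 4 = 482.5 -> No
Not divisible by 4, so NOT a leap year

No


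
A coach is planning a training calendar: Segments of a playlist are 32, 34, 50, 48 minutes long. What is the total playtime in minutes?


Durations: 32, 34, 50, 48
Running sum: 32
+ 34 = 66
+ 50 = 116
+ 48 = 164
Total duration: 164 minutes
That is 2 hours and 44 minutes

164


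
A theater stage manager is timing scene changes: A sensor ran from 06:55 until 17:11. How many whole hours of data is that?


Start: 06:55
End: 17:11
Hour difference: 17 - 6 = 11 hours
Minute difference: 11 - 55 = -44 minutes
Total minutes: 616
Complete hours: 616 / 60 = 10 (remainder 16)

10


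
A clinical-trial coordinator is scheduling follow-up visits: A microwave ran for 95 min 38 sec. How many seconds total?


Minutes: 95
Extra seconds: 38
Seconds per minute: 60
Minutes to seconds: 95 x 60 = 5700
Total: 5700 + 38 = 5738

5738


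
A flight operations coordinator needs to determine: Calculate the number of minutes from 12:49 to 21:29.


Start time: 12:49 = 769 minutes from midnight
End time: 21:29 = 1289 minutes from midnight
Difference: 1289 - 769 = 520 minutes
That is 8 hours and 40 minutes

520


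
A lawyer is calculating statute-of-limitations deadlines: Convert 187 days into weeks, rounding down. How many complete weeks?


Total days: 187
Days per week: 7
Division: 187 / 7 = 26 remainder 5
Complete weeks: 26
Remaining days: 5

26


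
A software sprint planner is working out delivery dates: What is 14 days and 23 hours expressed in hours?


Days: 14
Extra hours: 23
Hours per day: 24
Days to hours: 14 x 24 = 336
Total: 336 + 23 = 359

359


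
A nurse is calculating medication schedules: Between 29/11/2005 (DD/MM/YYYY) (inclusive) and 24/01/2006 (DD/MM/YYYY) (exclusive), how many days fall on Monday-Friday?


Start: 2005-11-29 (Tuesday)
End (exclusive): 2006-01-24 (Tuesday)
Total calendar days: 56
Full weeks: 56 // 7 = 8 -> 40 weekdays
Remaining 0 days starting on Tuesday:
Total business days: 40 + 0 = 40

40


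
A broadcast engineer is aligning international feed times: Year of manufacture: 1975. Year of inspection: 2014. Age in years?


Birth year: 1975
Current year: 2014
Age = current year - birth year
Age = 2014 - 1975 = 39

39


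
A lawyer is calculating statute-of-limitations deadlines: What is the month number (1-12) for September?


Calendar month order:
8. August
9. September <--
10. October
September is month number 9

9


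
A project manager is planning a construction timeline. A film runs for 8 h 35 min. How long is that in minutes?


Hours: 8
Minutes: 35
Convert hours to minutes: 8 x 60 = 480
Add remaining minutes: 480 + 35 = 515

515


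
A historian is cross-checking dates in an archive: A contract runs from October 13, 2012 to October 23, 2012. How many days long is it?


Start date: 2012-10-13
End date: 2012-10-23
Oct 2012: +10 days
Total: 10 days

10


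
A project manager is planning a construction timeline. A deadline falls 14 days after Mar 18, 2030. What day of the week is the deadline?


Start: 2030-03-18 (Monday)
Step 1 - find target date: add 14 days
  2030-03-18 + 14 days = 2030-04-01
Step 2 - day of week:
  14 mod 7 = 0
  Monday + 0 days -> Monday
Result: Monday (2030-04-01)

Monday


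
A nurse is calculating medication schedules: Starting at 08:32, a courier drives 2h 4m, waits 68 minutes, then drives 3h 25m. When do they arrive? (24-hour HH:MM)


Depart: 08:32
Leg 1: +124 min -> 10:36
Layover: +68 min -> 11:44
Leg 2: +205 min -> 15:09
Total travel: 397 minutes = 6h 37m
Arrival: 15:09

15:09


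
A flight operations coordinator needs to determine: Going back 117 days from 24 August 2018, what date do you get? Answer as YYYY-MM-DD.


Start: 2018-08-24
Subtracting 117 days
Days already passed in August: 24
After going back through August: 93 more days to subtract
July 2018: 31 days, 62 remaining
June 2018: 30 days, 32 remaining
May 2018: 31 days, 1 remaining
April 2018 has 30 days, need 1
Result: 2018-04-29

2018-04-29


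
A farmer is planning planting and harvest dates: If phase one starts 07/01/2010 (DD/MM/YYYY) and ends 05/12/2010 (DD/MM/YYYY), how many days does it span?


Start date: 2010-01-07
End date: 2010-12-05
Jan 2010: +25 days
Feb 2010: +28 days
Mar 2010: +31 days
... (9 more months)
Total: 332 days

332


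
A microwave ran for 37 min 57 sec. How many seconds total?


Minutes: 37
Extra seconds: 57
Seconds per minute: 60
Minutes to seconds: 37 x 60 = 2220
Total: 2220 + 57 = 2277

2277


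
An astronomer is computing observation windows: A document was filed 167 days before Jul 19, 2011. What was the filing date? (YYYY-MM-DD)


Start: 2011-07-19
Subtracting 167 days
Days already passed in July: 19
After going back through July: 148 more days to subtract
June 2011: 30 days, 118 remaining
May 2011: 31 days, 87 remaining
April 2011: 30 days, 57 remaining
March 2011: 31 days, 26 remaining
Result: 2011-02-02

2011-02-02


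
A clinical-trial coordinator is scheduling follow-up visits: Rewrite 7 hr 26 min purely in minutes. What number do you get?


Hours: 7
Extra minutes: 26
Minutes per hour: 60
Hours to minutes: 7 x 60 = 420
Total: 420 + 26 = 446

446


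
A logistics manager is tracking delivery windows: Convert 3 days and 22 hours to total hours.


Days: 3
Extra hours: 22
Hours per day: 24
Days to hours: 3 x 24 = 72
Total: 72 + 22 = 94

94


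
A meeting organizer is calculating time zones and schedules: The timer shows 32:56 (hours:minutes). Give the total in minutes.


Hours: 32
Minutes: 56
Convert hours to minutes: 32 x 60 = 1920
Add remaining minutes: 1920 + 56 = 1976

1976


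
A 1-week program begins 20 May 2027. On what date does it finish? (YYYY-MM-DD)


Start: 2027-05-20
Weeks to add: 1
Convert to days: 1 x 7 = 7 days
Add 7 days to 2027-05-20
Result: 2027-05-27

2027-05-27


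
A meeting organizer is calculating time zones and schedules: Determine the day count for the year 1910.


Year: 1910
Check leap year rules:
Divisible by 4? No
1910 is not a leap year
Days: 365

365


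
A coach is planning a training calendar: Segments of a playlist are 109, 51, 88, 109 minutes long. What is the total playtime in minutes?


Durations: 109, 51, 88, 109
Running sum: 109
+ 51 = 160
+ 88 = 248
+ 109 = 357
Total duration: 357 minutes
That is 5 hours and 57 minutes

357


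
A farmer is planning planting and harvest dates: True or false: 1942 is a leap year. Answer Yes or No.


Year: 1942
Divisible by 4? 1942 / 4 = 485.5 -> No
Not divisible by 4, so NOT a leap year

No


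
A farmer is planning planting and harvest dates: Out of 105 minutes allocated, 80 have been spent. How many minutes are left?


Total budget: 105 minutes
Time used: 80 minutes
Remaining: 105 - 80 = 25 minutes
Percent used: 76.2%
Percent remaining: 23.8%

25


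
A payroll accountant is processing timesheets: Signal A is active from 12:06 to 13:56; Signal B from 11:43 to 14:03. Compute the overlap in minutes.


Interval A: [726, 836] minutes from midnight
Interval B: [703, 843] minutes from midnight
Overlap start = max(726, 703) = 726
Overlap end = min(836, 843) = 836
Overlap = 836 - 726 = 110 minutes

110


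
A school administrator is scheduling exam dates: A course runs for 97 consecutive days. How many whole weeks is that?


Total days: 97
Days per week: 7
Division: 97 / 7 = 13 remainder 6
Complete weeks: 13
Remaining days: 6

13


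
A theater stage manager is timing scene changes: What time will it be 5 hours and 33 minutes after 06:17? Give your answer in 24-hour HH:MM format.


Start time: 06:17
Adding: 5 hours 33 minutes
Minutes: 17 + 33 = 50
Hours: 6 + 5 + 0 = 11
Result: 11:50

11:50


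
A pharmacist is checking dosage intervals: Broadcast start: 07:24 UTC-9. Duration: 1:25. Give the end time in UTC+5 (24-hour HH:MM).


Start: 07:24 in UTC-9
Step 1 - add duration:
  minutes: 24 + 25 = 49
  hours: 7 + 1 + 0 = 8
  end in UTC-9: 08:49
Step 2 - convert UTC-9 -> UTC+5:
  offset difference: 5 - (-9) = 14 hours
  8 + (14) = 22 -> mod 24 = 22
Result: 22:49 in UTC+5

22:49


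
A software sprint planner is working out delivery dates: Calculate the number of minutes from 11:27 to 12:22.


Start time: 11:27 = 687 minutes from midnight
End time: 12:22 = 742 minutes from midnight
Difference: 742 - 687 = 55 minutes
That is 0 hours and 55 minutes

55


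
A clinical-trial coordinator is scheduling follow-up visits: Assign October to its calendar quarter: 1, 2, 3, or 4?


Month: October (month 10)
Q1: January-March (months 1-3)
Q2: April-June (months 4-6)
Q3: July-September (months 7-9)
Q4: October-December (months 10-12)
Month 10 falls in Q4

4


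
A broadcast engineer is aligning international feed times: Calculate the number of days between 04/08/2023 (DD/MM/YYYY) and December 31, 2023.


Start: August 04, 2023
End: December 31, 2023
Days left in August: 27
September: 30
October: 31
November: 30
December: 31
Sum of remaining months: 122
Total: 27 + 122 = 149

149


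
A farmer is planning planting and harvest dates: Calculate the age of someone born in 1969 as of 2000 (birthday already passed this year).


Birth year: 1969
Current year: 2000
Age = current year - birth year
Age = 2000 - 1969 = 31

31


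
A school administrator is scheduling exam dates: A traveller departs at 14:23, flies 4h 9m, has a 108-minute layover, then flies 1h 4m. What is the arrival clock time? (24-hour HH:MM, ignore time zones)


Depart: 14:23
Leg 1: +249 min -> 18:32
Layover: +108 min -> 20:20
Leg 2: +64 min -> 21:24
Total travel: 421 minutes = 7h 1m
Arrival: 21:24

21:24


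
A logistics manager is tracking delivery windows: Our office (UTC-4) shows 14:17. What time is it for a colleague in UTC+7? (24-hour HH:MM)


Local time: 14:17 at UTC-4 (offset -4h)
Target zone: UTC+7 (offset 7h)
Difference: 7 - (-4) = 11 hours
Calculation: 14 + (11) = 25
Wraparound: (25) mod 24 = 1
Result: 01:17

01:17


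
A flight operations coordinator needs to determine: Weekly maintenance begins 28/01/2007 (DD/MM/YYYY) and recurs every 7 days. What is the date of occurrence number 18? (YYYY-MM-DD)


First occurrence: 2007-01-28 (occurrence 1)
Each occurrence is 7 days after the previous.
Occurrence 18 is 17 weeks after the first.
17 weeks = 119 days
2007-01-28 + 119 days = 2007-05-27

2007-05-27


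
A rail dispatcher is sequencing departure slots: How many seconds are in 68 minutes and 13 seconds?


Minutes: 68
Seconds: 13
Convert minutes to seconds: 68 x 60 = 4080
Add remaining seconds: 4080 + 13 = 4093

4093


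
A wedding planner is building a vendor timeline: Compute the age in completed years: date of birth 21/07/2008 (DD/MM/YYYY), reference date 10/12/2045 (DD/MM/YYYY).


Birth: 2008-07-21
Reference: 2045-12-10
Year difference: 2045 - 2008 = 37
Has birthday (07-21) occurred by 12-10? Yes
Age in full years: 37

37


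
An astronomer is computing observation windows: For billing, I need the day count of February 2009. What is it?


Month: February
Year: 2009
2009 is not a leap year
February has 28 days
Total: 28 days

28


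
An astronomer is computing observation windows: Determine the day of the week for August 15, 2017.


Date: 2017-08-15
January 1, 2017 is a Sunday
Day of year: 227
Offset from Jan 1: 226 days
226 mod 7 = 2
Result: Tuesday

Tuesday


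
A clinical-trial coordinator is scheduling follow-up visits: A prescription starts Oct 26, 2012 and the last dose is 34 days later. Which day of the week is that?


Start: 2012-10-26 (Friday)
Step 1 - find target date: add 34 days
  2012-10-26 + 34 days = 2012-11-29
Step 2 - day of week:
  34 mod 7 = 6
  Friday + 6 days -> Thursday
Result: Thursday (2012-11-29)

Thursday


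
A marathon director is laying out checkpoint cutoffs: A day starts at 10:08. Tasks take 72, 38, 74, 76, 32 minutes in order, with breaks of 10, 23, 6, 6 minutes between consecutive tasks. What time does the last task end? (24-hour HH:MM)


Start: 10:08 = 608 min from midnight
  after task 1 (72 min): 11:20
  after break (10 min): 11:30
  after task 2 (38 min): 12:08
  after break (23 min): 12:31
  after task 3 (74 min): 13:45
  after break (6 min): 13:51
  after task 4 (76 min): 15:07
  after break (6 min): 15:13
  after task 5 (32 min): 15:45
Total elapsed: 337 minutes
End time: 15:45

15:45


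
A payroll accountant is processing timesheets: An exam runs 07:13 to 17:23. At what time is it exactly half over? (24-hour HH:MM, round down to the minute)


Start time: 07:13 = 433 minutes from midnight
End time: 17:23 = 1043 minutes from midnight
Sum: 433 + 1043 = 1476
Midpoint: 1476 / 2 = 738 minutes
Convert: 738 / 60 = 12 hours, 18 minutes
Result: 12:18

12:18


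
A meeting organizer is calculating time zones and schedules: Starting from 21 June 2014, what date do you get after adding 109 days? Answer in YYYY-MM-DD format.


Start: 2014-06-21
Adding 109 days
Days remaining in June: 9
After June: 100 days still to add
July 2014: 31 days, 69 remaining
August 2014: 31 days, 38 remaining
September 2014: 30 days, 8 remaining
October 2014 has 31 days, need 8
Result: 2014-10-08

2014-10-08


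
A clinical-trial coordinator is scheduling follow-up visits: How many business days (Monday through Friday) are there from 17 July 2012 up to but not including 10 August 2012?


Start: 2012-07-17 (Tuesday)
End (exclusive): 2012-08-10 (Friday)
Total calendar days: 24
Full weeks: 24 // 7 = 3 -> 15 weekdays
Remaining 3 days starting on Tuesday:
  Tue(w), Wed(w), Thu(w) -> 3 weekdays
Total business days: 15 + 3 = 18

18


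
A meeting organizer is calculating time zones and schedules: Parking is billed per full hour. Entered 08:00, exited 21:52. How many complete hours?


Start: 08:00
End: 21:52
Hour difference: 21 - 8 = 13 hours
Minute difference: 52 - 0 = 52 minutes
Total minutes: 832
Complete hours: 832 / 60 = 13 (remainder 52)

13


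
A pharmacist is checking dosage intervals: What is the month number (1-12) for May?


Calendar month order:
4. April
5. May <--
6. June
May is month number 5

5


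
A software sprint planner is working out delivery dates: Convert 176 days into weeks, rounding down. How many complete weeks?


Total days: 176
Days per week: 7
Division: 176 / 7 = 25 remainder 1
Complete weeks: 25
Remaining days: 1

25


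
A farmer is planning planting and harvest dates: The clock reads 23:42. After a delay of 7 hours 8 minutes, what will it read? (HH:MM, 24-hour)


Start time: 23:42
Adding: 7 hours 8 minutes
Minutes: 42 + 8 = 50
Hours: 23 + 7 + 0 = 30
Hour wraparound: 30 mod 24 = 6
Result: 06:50

06:50


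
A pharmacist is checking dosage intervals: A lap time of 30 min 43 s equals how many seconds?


Minutes: 30
Seconds: 43
Convert minutes to seconds: 30 x 60 = 1800
Add remaining seconds: 1800 + 43 = 1843

1843


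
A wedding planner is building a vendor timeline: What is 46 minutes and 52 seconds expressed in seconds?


Minutes: 46
Extra seconds: 52
Seconds per minute: 60
Minutes to seconds: 46 x 60 = 2760
Total: 2760 + 52 = 2812

2812


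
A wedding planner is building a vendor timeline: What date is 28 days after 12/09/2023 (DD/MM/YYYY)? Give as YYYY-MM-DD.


Start: 2023-09-12
Adding 28 days
Days remaining in September: 18
After September: 10 days still to add
October 2023 has 31 days, need 10
Result: 2023-10-10

2023-10-10


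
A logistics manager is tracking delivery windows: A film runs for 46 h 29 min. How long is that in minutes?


Hours: 46
Minutes: 29
Convert hours to minutes: 46 x 60 = 2760
Add remaining minutes: 2760 + 29 = 2789

2789


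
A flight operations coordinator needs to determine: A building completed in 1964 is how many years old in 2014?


Birth year: 1964
Current year: 2014
Age = current year - birth year
Age = 2014 - 1964 = 50

50


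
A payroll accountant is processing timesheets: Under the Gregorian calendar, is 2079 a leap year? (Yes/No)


Year: 2079
Divisible by 4? 2079 / 4 = 519.75 -> No
Not divisible by 4, so NOT a leap year

No


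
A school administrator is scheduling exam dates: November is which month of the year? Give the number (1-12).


Calendar month order:
10. October
11. November <--
12. December
November is month number 11

11


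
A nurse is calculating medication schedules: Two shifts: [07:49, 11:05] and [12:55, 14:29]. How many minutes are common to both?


Interval A: [469, 665] minutes from midnight
Interval B: [775, 869] minutes from midnight
Overlap start = max(469, 775) = 775
Overlap end = min(665, 869) = 665
End <= start, so the intervals do not overlap: 0 minutes

0


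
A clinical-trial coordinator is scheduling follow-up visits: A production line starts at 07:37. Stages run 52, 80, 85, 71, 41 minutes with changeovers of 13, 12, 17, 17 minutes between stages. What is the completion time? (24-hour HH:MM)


Start: 07:37 = 457 min from midnight
  after task 1 (52 min): 08:29
  after break (13 min): 08:42
  after task 2 (80 min): 10:02
  after break (12 min): 10:14
  after task 3 (85 min): 11:39
  after break (17 min): 11:56
  after task 4 (71 min): 13:07
  after break (17 min): 13:24
  after task 5 (41 min): 14:05
Total elapsed: 388 minutes
End time: 14:05

14:05


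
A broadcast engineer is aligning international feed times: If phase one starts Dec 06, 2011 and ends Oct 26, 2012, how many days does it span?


Start date: 2011-12-06
End date: 2012-10-26
Dec 2011: +26 days
Jan 2012: +31 days
Feb 2012: +29 days
... (8 more months)
Total: 325 days

325


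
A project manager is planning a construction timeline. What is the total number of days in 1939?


Year: 1939
Check leap year rules:
Divisible by 4? No
1939 is not a leap year
Days: 365

365


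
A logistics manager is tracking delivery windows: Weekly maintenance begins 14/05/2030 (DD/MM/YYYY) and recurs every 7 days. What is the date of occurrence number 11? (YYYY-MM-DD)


First occurrence: 2030-05-14 (occurrence 1)
Each occurrence is 7 days after the previous.
Occurrence 11 is 10 weeks after the first.
10 weeks = 70 days
2030-05-14 + 70 days = 2030-07-23

2030-07-23


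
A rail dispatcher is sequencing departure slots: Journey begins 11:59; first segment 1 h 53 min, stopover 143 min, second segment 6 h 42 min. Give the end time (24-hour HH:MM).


Depart: 11:59
Leg 1: +113 min -> 13:52
Layover: +143 min -> 16:15
Leg 2: +402 min -> 22:57
Total travel: 658 minutes = 10h 58m
Arrival: 22:57

22:57


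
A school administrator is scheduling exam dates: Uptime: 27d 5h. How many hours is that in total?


Days: 27
Extra hours: 5
Hours per day: 24
Days to hours: 27 x 24 = 648
Total: 648 + 5 = 653

653


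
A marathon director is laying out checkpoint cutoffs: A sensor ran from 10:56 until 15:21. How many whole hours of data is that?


Start: 10:56
End: 15:21
Hour difference: 15 - 10 = 5 hours
Minute difference: 21 - 56 = -35 minutes
Total minutes: 265
Complete hours: 265 / 60 = 4 (remainder 25)

4


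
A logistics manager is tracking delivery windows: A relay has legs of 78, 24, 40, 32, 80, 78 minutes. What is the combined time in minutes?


Durations: 78, 24, 40, 32, 80, 78
Running sum: 78
+ 24 = 102
+ 40 = 142
+ 32 = 174
+ 80 = 254
+ 78 = 332
Total duration: 332 minutes
That is 5 hours and 32 minutes

332


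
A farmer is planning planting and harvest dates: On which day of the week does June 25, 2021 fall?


Date: 2021-06-25
January 1, 2021 is a Friday
Day of year: 176
Offset from Jan 1: 175 days
175 mod 7 = 0
Result: Friday

Friday


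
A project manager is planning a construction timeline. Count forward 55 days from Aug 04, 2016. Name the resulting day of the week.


Start: 2016-08-04 (Thursday)
Step 1 - find target date: add 55 days
  2016-08-04 + 55 days = 2016-09-28
Step 2 - day of week:
  55 mod 7 = 6
  Thursday + 6 days -> Wednesday
Result: Wednesday (2016-09-28)

Wednesday


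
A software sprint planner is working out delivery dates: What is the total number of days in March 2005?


Month: March
Year: 2005
March is a 31-day month
Total: 31 days

31


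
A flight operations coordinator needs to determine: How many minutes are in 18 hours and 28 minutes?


Hours: 18
Extra minutes: 28
Minutes per hour: 60
Hours to minutes: 18 x 60 = 1080
Total: 1080 + 28 = 1108

1108


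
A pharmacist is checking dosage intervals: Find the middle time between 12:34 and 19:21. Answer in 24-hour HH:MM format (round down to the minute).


Start time: 12:34 = 754 minutes from midnight
End time: 19:21 = 1161 minutes from midnight
Sum: 754 + 1161 = 1915
Midpoint: 1915 / 2 = 957 minutes
Convert: 957 / 60 = 15 hours, 57 minutes
Result: 15:57

15:57


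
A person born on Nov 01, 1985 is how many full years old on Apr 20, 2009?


Birth: 1985-11-01
Reference: 2009-04-20
Year difference: 2009 - 1985 = 24
Has birthday (11-01) occurred by 04-20? No
Birthday not yet reached this year -> subtract 1
Age in full years: 23

23


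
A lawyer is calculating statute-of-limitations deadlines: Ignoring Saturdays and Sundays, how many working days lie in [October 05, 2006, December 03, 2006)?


Start: 2006-10-05 (Thursday)
End (exclusive): 2006-12-03 (Sunday)
Total calendar days: 59
Full weeks: 59 // 7 = 8 -> 40 weekdays
Remaining 3 days starting on Thursday:
  Thu(w), Fri(w), Sat(-) -> 2 weekdays
Total business days: 40 + 2 = 42

42


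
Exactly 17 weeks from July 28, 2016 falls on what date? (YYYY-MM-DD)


Start: 2016-07-28
Weeks to add: 17
Convert to days: 17 x 7 = 119 days
Add 119 days to 2016-07-28
Result: 2016-11-24

2016-11-24


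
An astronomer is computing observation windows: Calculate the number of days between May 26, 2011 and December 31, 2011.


Start: May 26, 2011
End: December 31, 2011
Days left in May: 5
June: 30
July: 31
August: 31
September: 30
... plus remaining months
Sum of remaining months: 214
Total: 5 + 214 = 219

219


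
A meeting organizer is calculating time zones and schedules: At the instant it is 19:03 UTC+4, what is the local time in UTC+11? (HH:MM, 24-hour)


Local time: 19:03 at UTC+4 (offset 4h)
Target zone: UTC+11 (offset 11h)
Difference: 11 - (4) = 7 hours
Calculation: 19 + (7) = 26
Wraparound: (26) mod 24 = 2
Result: 02:03

02:03


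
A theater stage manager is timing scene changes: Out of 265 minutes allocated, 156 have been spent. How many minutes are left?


Total budget: 265 minutes
Time used: 156 minutes
Remaining: 265 - 156 = 109 minutes
Percent used: 58.9%
Percent remaining: 41.1%

109


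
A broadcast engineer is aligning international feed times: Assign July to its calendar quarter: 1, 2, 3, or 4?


Month: July (month 7)
Q1: January-March (months 1-3)
Q2: April-June (months 4-6)
Q3: July-September (months 7-9)
Q4: October-December (months 10-12)
Month 7 falls in Q3

3


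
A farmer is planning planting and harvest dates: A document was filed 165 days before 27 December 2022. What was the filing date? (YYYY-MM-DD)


Start: 2022-12-27
Subtracting 165 days
Days already passed in December: 27
After going back through December: 138 more days to subtract
November 2022: 30 days, 108 remaining
October 2022: 31 days, 77 remaining
September 2022: 30 days, 47 remaining
August 2022: 31 days, 16 remaining
Result: 2022-07-15

2022-07-15


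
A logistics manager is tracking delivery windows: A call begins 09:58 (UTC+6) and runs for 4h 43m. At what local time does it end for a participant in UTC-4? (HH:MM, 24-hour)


Start: 09:58 in UTC+6
Step 1 - add duration:
  minutes: 58 + 43 = 101 (carry 1h)
  hours: 9 + 4 + 1 = 14
  end in UTC+6: 14:41
Step 2 - convert UTC+6 -> UTC-4:
  offset difference: -4 - (6) = -10 hours
  14 + (-10) = 4 -> mod 24 = 4
Result: 04:41 in UTC-4

04:41


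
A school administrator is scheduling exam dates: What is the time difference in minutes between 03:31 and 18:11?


Start time: 03:31 = 211 minutes from midnight
End time: 18:11 = 1091 minutes from midnight
Difference: 1091 - 211 = 880 minutes
That is 14 hours and 40 minutes

880


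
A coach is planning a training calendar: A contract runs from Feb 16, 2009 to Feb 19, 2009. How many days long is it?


Start date: 2009-02-16
End date: 2009-02-19
Feb 2009: +3 days
Total: 3 days

3


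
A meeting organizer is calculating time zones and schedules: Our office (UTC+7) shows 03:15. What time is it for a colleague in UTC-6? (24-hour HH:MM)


Local time: 03:15 at UTC+7 (offset 7h)
Target zone: UTC-6 (offset -6h)
Difference: -6 - (7) = -13 hours
Calculation: 3 + (-13) = -10
Wraparound: (-10) mod 24 = 14
Result: 14:15

14:15


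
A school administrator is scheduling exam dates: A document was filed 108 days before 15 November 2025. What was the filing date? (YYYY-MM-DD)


Start: 2025-11-15
Subtracting 108 days
Days already passed in November: 15
After going back through November: 93 more days to subtract
October 2025: 31 days, 62 remaining
September 2025: 30 days, 32 remaining
August 2025: 31 days, 1 remaining
July 2025 has 31 days, need 1
Result: 2025-07-30

2025-07-30


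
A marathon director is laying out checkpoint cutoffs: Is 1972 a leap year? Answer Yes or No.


Year: 1972
Divisible by 4? 1972 / 4 = 493.0 -> Yes
Divisible by 100? 1972 / 100 = 19.72 -> No
Divisible by 4 but not 100, so it IS a leap year

Yes


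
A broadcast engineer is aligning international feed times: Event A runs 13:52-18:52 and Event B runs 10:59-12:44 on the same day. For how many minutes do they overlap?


Interval A: [832, 1132] minutes from midnight
Interval B: [659, 764] minutes from midnight
Overlap start = max(832, 659) = 832
Overlap end = min(1132, 764) = 764
End <= start, so the intervals do not overlap: 0 minutes

0


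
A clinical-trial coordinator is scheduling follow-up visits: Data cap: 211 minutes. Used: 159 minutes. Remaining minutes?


Total budget: 211 minutes
Time used: 159 minutes
Remaining: 211 - 159 = 52 minutes
Percent used: 75.4%
Percent remaining: 24.6%

52


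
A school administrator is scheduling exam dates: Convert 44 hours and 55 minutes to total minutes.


Hours: 44
Extra minutes: 55
Minutes per hour: 60
Hours to minutes: 44 x 60 = 2640
Total: 2640 + 55 = 2695

2695


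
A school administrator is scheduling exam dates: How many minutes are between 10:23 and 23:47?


Start time: 10:23 = 623 minutes from midnight
End time: 23:47 = 1427 minutes from midnight
Difference: 1427 - 623 = 804 minutes
That is 13 hours and 24 minutes

804


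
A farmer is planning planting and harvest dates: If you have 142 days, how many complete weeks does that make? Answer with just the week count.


Total days: 142
Days per week: 7
Division: 142 / 7 = 20 remainder 2
Complete weeks: 20
Remaining days: 2

20


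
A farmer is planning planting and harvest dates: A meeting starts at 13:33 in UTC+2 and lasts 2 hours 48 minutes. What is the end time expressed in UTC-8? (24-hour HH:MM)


Start: 13:33 in UTC+2
Step 1 - add duration:
  minutes: 33 + 48 = 81 (carry 1h)
  hours: 13 + 2 + 1 = 16
  end in UTC+2: 16:21
Step 2 - convert UTC+2 -> UTC-8:
  offset difference: -8 - (2) = -10 hours
  16 + (-10) = 6 -> mod 24 = 6
Result: 06:21 in UTC-8

06:21


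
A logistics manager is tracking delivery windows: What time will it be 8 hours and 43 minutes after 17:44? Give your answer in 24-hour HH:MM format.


Start time: 17:44
Adding: 8 hours 43 minutes
Minutes: 44 + 43 = 87
Minute overflow: 87 >= 60, so carry 1 hour, minutes = 27
Hours: 17 + 8 + 1 = 26
Hour wraparound: 26 mod 24 = 2
Result: 02:27

02:27


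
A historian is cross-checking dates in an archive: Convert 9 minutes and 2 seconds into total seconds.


Minutes: 9
Seconds: 2
Convert minutes to seconds: 9 x 60 = 540
Add remaining seconds: 540 + 2 = 542

542


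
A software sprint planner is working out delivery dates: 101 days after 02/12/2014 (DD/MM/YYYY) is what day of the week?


Start: 2014-12-02 (Tuesday)
Step 1 - find target date: add 101 days
  2014-12-02 + 101 days = 2015-03-13
Step 2 - day of week:
  101 mod 7 = 3
  Tuesday + 3 days -> Friday
Result: Friday (2015-03-13)

Friday


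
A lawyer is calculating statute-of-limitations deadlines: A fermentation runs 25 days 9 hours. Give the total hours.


Days: 25
Extra hours: 9
Hours per day: 24
Days to hours: 25 x 24 = 600
Total: 600 + 9 = 609

609


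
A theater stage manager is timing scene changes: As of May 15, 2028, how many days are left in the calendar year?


Start: May 15, 2028
End: December 31, 2028
Days left in May: 16
June: 30
July: 31
August: 31
September: 30
... plus remaining months
Sum of remaining months: 214
Total: 16 + 214 = 230

230


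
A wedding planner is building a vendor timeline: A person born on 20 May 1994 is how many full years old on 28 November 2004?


Birth: 1994-05-20
Reference: 2004-11-28
Year difference: 2004 - 1994 = 10
Has birthday (05-20) occurred by 11-28? Yes
Age in full years: 10

10


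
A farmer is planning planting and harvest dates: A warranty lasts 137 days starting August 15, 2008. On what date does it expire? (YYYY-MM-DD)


Start: 2008-08-15
Adding 137 days
Days remaining in August: 16
After August: 121 days still to add
September 2008: 30 days, 91 remaining
October 2008: 31 days, 60 remaining
November 2008: 30 days, 30 remaining
December 2008 has 31 days, need 30
Result: 2008-12-30

2008-12-30


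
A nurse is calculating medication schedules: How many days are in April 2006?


Month: April
Year: 2006
April is a 30-day month
Total: 30 days

30


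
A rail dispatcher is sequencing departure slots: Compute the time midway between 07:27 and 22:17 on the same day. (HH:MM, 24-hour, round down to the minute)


Start time: 07:27 = 447 minutes from midnight
End time: 22:17 = 1337 minutes from midnight
Sum: 447 + 1337 = 1784
Midpoint: 1784 / 2 = 892 minutes
Convert: 892 / 60 = 14 hours, 52 minutes
Result: 14:52

14:52


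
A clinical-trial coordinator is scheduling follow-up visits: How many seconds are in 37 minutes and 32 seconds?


Minutes: 37
Extra seconds: 32
Seconds per minute: 60
Minutes to seconds: 37 x 60 = 2220
Total: 2220 + 32 = 2252

2252


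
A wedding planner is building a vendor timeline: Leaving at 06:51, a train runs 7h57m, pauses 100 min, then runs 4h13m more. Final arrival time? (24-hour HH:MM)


Depart: 06:51
Leg 1: +477 min -> 14:48
Layover: +100 min -> 16:28
Leg 2: +253 min -> 20:41
Total travel: 830 minutes = 13h 50m
Arrival: 20:41

20:41


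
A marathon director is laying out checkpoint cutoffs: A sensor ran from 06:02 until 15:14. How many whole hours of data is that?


Start: 06:02
End: 15:14
Hour difference: 15 - 6 = 9 hours
Minute difference: 14 - 2 = 12 minutes
Total minutes: 552
Complete hours: 552 / 60 = 9 (remainder 12)

9
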